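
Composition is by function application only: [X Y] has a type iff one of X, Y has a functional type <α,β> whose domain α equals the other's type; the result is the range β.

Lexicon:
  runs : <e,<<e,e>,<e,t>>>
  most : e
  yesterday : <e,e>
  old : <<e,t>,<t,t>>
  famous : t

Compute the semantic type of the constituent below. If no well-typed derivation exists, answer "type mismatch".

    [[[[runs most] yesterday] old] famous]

[runs most] — runs of type <e,<<e,e>,<e,t>>> combines with most of type e: type <<e,e>,<e,t>>.
[[runs most] yesterday] — [runs most] of type <<e,e>,<e,t>> combines with yesterday of type <e,e>: type <e,t>.
[[[runs most] yesterday] old] — old of type <<e,t>,<t,t>> combines with [[runs most] yesterday] of type <e,t>: type <t,t>.
[[[[runs most] yesterday] old] famous] — [[[runs most] yesterday] old] of type <t,t> combines with famous of type t: type t.

t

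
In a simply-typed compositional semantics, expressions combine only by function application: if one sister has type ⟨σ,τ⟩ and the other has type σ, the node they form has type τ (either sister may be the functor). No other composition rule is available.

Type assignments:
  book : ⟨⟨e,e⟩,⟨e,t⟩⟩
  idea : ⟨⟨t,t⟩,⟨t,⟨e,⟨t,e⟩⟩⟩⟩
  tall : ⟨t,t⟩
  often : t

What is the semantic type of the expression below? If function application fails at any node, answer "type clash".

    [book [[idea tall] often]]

[idea tall]: functor idea : ⟨⟨t,t⟩,⟨t,⟨e,⟨t,e⟩⟩⟩⟩, argument tall : ⟨t,t⟩; result ⟨t,⟨e,⟨t,e⟩⟩⟩.
[[idea tall] often]: functor [idea tall] : ⟨t,⟨e,⟨t,e⟩⟩⟩, argument often : t; result ⟨e,⟨t,e⟩⟩.
At [book [[idea tall] often]]: neither ⟨⟨e,e⟩,⟨e,t⟩⟩ nor ⟨e,⟨t,e⟩⟩ can take the other as argument; the node is ill-typed.

type clash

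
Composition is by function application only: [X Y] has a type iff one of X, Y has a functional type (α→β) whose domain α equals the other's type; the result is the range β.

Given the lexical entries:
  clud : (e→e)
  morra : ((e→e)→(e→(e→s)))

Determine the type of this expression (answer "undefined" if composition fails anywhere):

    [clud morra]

(e→(e→s))

[clud morra]: functor morra : ((e→e)→(e→(e→s))), argument clud : (e→e); result (e→(e→s)).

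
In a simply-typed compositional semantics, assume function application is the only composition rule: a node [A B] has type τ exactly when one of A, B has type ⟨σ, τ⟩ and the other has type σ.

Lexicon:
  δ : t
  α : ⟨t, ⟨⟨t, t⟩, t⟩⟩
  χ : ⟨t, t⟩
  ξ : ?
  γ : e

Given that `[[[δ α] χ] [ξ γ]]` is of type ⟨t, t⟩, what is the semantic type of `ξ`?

[[[δ α] χ] [ξ γ]] is required to be ⟨t, t⟩. [[δ α] χ] : t cannot yield ⟨t, t⟩ as functor, so [ξ γ] : ⟨t, ⟨t, t⟩⟩.
[ξ γ] is required to be ⟨t, ⟨t, t⟩⟩. γ : e cannot yield ⟨t, ⟨t, t⟩⟩ as functor, so ξ : ⟨e, ⟨t, ⟨t, t⟩⟩⟩.

⟨e, ⟨t, ⟨t, t⟩⟩⟩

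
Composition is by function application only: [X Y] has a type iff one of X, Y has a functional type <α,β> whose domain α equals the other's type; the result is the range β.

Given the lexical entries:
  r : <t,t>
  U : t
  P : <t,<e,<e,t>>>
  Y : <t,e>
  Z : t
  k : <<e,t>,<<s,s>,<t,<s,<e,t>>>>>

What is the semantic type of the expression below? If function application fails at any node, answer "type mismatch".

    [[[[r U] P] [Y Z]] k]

[r U] — r of type <t,t> combines with U of type t: type t.
[[r U] P] — P of type <t,<e,<e,t>>> combines with [r U] of type t: type <e,<e,t>>.
[Y Z] — Y of type <t,e> combines with Z of type t: type e.
[[[r U] P] [Y Z]] — [[r U] P] of type <e,<e,t>> combines with [Y Z] of type e: type <e,t>.
[[[[r U] P] [Y Z]] k] — k of type <<e,t>,<<s,s>,<t,<s,<e,t>>>>> combines with [[[r U] P] [Y Z]] of type <e,t>: type <<s,s>,<t,<s,<e,t>>>>.

<<s,s>,<t,<s,<e,t>>>>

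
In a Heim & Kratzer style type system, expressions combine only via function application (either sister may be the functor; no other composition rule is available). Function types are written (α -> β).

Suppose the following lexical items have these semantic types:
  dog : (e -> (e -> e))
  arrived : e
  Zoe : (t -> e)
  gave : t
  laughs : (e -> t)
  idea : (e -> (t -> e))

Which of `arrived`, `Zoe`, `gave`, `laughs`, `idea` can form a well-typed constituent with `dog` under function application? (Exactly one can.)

arrived

arrived — combines: dog : (e -> (e -> e)) takes arrived : e as argument, giving (e -> e).
Zoe : (t -> e) — no; dog wants e, and Zoe wants t.
gave : t — no; dog wants e, and gave wants nothing (atomic).
laughs : (e -> t) — no; dog wants e, and laughs wants e.
idea : (e -> (t -> e)) — no; dog wants e, and idea wants e.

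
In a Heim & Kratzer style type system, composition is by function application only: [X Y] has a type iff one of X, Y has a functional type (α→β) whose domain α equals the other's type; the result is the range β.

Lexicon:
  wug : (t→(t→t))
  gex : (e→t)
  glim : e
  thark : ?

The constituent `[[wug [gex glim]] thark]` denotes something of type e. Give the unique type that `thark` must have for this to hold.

[[wug [gex glim]] thark] is required to be e. [wug [gex glim]] : (t→t) cannot yield e as functor, so thark : ((t→t)→e).

((t→t)→e)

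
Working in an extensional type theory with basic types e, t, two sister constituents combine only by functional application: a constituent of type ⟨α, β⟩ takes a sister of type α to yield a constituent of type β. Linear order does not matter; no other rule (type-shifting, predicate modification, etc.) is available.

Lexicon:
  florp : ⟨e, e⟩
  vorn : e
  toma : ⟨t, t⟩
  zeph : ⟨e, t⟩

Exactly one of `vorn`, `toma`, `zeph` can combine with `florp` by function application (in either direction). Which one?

vorn — combines: florp : ⟨e, e⟩ takes vorn : e as argument, giving e.
toma : ⟨t, t⟩ — does not combine with florp.
zeph : ⟨e, t⟩ — does not combine with florp.

vorn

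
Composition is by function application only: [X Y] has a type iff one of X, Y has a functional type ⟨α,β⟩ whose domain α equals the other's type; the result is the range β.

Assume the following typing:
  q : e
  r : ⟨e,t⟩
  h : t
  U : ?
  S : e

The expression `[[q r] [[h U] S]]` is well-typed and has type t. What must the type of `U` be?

⟨t,⟨e,⟨t,t⟩⟩⟩

[[q r] [[h U] S]] must have type t. The sister [q r] has type t; that is not a function onto t, so [[h U] S] must be the functor, of type ⟨t,t⟩.
[[h U] S] must have type ⟨t,t⟩. The sister S has type e; that is not a function onto ⟨t,t⟩, so [h U] must be the functor, of type ⟨e,⟨t,t⟩⟩.
[h U] must have type ⟨e,⟨t,t⟩⟩. The sister h has type t; that is not a function onto ⟨e,⟨t,t⟩⟩, so U must be the functor, of type ⟨t,⟨e,⟨t,t⟩⟩⟩.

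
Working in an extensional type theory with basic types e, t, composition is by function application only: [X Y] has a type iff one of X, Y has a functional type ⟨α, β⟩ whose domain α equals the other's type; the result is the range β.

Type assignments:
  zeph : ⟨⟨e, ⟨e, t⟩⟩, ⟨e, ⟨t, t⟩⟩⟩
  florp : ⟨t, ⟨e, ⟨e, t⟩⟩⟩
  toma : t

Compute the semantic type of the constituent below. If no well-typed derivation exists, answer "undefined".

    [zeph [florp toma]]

⟨e, ⟨t, t⟩⟩

At [florp toma], florp : ⟨t, ⟨e, ⟨e, t⟩⟩⟩ takes toma : t, giving ⟨e, ⟨e, t⟩⟩.
At [zeph [florp toma]], zeph : ⟨⟨e, ⟨e, t⟩⟩, ⟨e, ⟨t, t⟩⟩⟩ takes [florp toma] : ⟨e, ⟨e, t⟩⟩, giving ⟨e, ⟨t, t⟩⟩.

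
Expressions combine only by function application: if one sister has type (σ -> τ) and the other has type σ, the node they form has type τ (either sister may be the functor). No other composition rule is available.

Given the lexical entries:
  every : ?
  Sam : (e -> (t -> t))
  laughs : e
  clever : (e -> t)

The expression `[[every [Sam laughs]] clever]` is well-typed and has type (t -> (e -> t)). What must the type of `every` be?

At [[every [Sam laughs]] clever] (required: (t -> (e -> t))): clever is (e -> t), which is not a function with range (t -> (e -> t)); hence [every [Sam laughs]] is the functor — type ((e -> t) -> (t -> (e -> t))).
At [every [Sam laughs]] (required: ((e -> t) -> (t -> (e -> t)))): [Sam laughs] is (t -> t), which is not a function with range ((e -> t) -> (t -> (e -> t))); hence every is the functor — type ((t -> t) -> ((e -> t) -> (t -> (e -> t)))).

((t -> t) -> ((e -> t) -> (t -> (e -> t))))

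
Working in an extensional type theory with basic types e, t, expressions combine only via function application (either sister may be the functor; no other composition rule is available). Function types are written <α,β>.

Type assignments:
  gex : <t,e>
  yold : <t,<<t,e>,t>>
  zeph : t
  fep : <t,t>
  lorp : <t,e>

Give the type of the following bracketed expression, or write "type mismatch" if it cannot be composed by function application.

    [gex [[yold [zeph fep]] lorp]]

[zeph fep]: functor fep : <t,t>, argument zeph : t; result t.
[yold [zeph fep]]: functor yold : <t,<<t,e>,t>>, argument [zeph fep] : t; result <<t,e>,t>.
[[yold [zeph fep]] lorp]: functor [yold [zeph fep]] : <<t,e>,t>, argument lorp : <t,e>; result t.
[gex [[yold [zeph fep]] lorp]]: functor gex : <t,e>, argument [[yold [zeph fep]] lorp] : t; result e.

e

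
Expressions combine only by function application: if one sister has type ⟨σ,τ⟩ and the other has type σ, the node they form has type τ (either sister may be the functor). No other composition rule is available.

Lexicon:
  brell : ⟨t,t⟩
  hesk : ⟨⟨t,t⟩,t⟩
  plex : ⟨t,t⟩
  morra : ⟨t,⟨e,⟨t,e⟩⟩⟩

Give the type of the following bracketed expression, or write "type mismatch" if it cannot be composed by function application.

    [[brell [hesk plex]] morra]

⟨e,⟨t,e⟩⟩

[hesk plex] — hesk of type ⟨⟨t,t⟩,t⟩ combines with plex of type ⟨t,t⟩: type t.
[brell [hesk plex]] — brell of type ⟨t,t⟩ combines with [hesk plex] of type t: type t.
[[brell [hesk plex]] morra] — morra of type ⟨t,⟨e,⟨t,e⟩⟩⟩ combines with [brell [hesk plex]] of type t: type ⟨e,⟨t,e⟩⟩.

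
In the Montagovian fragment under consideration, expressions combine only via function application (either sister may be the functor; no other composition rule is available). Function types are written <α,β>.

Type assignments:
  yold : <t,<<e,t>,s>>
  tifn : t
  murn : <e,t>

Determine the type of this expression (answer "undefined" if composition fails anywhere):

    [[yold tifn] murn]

s

At [yold tifn], yold : <t,<<e,t>,s>> takes tifn : t, giving <<e,t>,s>.
At [[yold tifn] murn], [yold tifn] : <<e,t>,s> takes murn : <e,t>, giving s.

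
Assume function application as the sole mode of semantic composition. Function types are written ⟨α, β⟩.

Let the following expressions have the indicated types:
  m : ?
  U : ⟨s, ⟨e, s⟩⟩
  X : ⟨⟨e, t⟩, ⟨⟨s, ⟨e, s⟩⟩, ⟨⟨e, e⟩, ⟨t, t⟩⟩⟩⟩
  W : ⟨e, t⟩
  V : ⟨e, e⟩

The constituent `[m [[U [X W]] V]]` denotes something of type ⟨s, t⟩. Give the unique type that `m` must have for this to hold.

⟨⟨t, t⟩, ⟨s, t⟩⟩

[m [[U [X W]] V]] is required to be ⟨s, t⟩. [[U [X W]] V] : ⟨t, t⟩ cannot yield ⟨s, t⟩ as functor, so m : ⟨⟨t, t⟩, ⟨s, t⟩⟩.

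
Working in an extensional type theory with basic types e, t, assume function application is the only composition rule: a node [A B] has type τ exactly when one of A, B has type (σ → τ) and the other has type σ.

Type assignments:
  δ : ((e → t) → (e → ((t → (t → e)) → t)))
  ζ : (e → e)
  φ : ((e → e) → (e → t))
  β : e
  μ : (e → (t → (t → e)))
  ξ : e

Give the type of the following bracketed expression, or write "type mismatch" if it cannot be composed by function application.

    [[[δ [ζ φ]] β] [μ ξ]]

t

At [ζ φ], φ : ((e → e) → (e → t)) takes ζ : (e → e), giving (e → t).
At [δ [ζ φ]], δ : ((e → t) → (e → ((t → (t → e)) → t))) takes [ζ φ] : (e → t), giving (e → ((t → (t → e)) → t)).
At [[δ [ζ φ]] β], [δ [ζ φ]] : (e → ((t → (t → e)) → t)) takes β : e, giving ((t → (t → e)) → t).
At [μ ξ], μ : (e → (t → (t → e))) takes ξ : e, giving (t → (t → e)).
At [[[δ [ζ φ]] β] [μ ξ]], [[δ [ζ φ]] β] : ((t → (t → e)) → t) takes [μ ξ] : (t → (t → e)), giving t.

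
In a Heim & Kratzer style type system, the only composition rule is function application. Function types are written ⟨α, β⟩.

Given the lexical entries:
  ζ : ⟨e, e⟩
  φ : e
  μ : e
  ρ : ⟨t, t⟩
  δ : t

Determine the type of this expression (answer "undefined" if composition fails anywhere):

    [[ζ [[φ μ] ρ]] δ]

[φ μ]: e and e cannot combine by function application — type clash.

undefined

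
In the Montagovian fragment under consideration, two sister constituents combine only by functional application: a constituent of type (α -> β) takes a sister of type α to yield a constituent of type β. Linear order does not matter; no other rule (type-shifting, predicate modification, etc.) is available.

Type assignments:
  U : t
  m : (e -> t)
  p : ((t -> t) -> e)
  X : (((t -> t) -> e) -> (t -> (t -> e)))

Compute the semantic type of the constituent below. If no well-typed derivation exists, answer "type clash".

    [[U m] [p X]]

type clash

At [U m]: neither t nor (e -> t) can take the other as argument; the node is ill-typed.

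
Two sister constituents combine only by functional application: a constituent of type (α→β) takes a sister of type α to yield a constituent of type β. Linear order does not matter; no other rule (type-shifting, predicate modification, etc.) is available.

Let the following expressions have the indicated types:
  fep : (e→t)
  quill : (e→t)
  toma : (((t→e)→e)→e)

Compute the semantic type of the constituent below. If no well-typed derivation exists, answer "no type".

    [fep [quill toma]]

[quill toma]: (e→t) and (((t→e)→e)→e) cannot combine by function application — type clash.

no type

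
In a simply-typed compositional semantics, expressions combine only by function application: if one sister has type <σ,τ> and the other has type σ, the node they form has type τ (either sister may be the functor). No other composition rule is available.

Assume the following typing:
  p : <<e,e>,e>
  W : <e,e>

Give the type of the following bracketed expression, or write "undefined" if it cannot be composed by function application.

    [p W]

At [p W], p : <<e,e>,e> takes W : <e,e>, giving e.

e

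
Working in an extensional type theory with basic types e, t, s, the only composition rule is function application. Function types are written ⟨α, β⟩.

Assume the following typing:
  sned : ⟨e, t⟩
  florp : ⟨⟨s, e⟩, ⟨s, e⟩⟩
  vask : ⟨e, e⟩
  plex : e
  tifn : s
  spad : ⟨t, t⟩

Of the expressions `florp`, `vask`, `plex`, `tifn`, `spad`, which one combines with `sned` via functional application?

florp : ⟨⟨s, e⟩, ⟨s, e⟩⟩ — no; sned wants e, and florp wants ⟨s, e⟩.
vask : ⟨e, e⟩ — no; sned wants e, and vask wants e.
plex — combines: sned : ⟨e, t⟩ takes plex : e as argument, giving t.
tifn : s — no; sned wants e, and tifn wants nothing (atomic).
spad : ⟨t, t⟩ — no; sned wants e, and spad wants t.

plex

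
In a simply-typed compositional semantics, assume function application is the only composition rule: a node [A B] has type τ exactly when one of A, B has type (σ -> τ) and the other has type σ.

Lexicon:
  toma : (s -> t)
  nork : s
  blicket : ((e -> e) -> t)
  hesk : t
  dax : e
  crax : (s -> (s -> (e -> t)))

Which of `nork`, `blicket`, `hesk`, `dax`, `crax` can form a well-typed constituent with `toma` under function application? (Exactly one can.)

nork

nork — combines: toma : (s -> t) takes nork : s as argument, giving t.
blicket : ((e -> e) -> t) — does not combine with toma.
hesk : t — does not combine with toma.
dax : e — does not combine with toma.
crax : (s -> (s -> (e -> t))) — does not combine with toma.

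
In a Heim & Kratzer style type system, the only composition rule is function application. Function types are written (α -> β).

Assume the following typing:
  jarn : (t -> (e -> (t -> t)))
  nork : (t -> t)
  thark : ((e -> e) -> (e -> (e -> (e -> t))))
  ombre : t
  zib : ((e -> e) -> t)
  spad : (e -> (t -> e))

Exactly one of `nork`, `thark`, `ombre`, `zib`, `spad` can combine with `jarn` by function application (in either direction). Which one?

nork : (t -> t) — jarn needs t; nork needs t; neither fits.
thark : ((e -> e) -> (e -> (e -> (e -> t)))) — jarn needs t; thark needs (e -> e); neither fits.
ombre — combines: jarn : (t -> (e -> (t -> t))) takes ombre : t as argument, giving (e -> (t -> t)).
zib : ((e -> e) -> t) — jarn needs t; zib needs (e -> e); neither fits.
spad : (e -> (t -> e)) — jarn needs t; spad needs e; neither fits.

ombre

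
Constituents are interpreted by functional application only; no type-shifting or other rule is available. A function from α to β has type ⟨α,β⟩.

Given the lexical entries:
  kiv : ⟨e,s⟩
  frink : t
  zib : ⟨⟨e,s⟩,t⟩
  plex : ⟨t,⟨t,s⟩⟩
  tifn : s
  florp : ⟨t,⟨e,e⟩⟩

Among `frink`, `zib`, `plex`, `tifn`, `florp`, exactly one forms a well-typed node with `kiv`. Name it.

frink : t — neither side's domain matches the other.
zib — combines: zib : ⟨⟨e,s⟩,t⟩ takes kiv : ⟨e,s⟩ as argument, giving t.
plex : ⟨t,⟨t,s⟩⟩ — neither side's domain matches the other.
tifn : s — neither side's domain matches the other.
florp : ⟨t,⟨e,e⟩⟩ — neither side's domain matches the other.

zib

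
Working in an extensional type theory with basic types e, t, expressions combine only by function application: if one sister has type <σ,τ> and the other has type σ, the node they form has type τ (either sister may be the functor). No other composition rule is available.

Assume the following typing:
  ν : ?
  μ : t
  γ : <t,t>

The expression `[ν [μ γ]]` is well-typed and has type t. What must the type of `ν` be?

At [ν [μ γ]] (required: t): [μ γ] is t, which is not a function with range t; hence ν is the functor — type <t,t>.

<t,t>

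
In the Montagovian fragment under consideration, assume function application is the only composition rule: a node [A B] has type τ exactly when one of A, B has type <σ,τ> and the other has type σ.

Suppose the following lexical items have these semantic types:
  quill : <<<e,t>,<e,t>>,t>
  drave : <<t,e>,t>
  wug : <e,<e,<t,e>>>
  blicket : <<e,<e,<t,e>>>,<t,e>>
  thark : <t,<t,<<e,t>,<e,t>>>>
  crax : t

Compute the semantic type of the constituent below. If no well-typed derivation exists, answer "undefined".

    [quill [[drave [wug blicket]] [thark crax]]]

t

[wug blicket]: blicket is <<e,<e,<t,e>>>,<t,e>>, wug is <e,<e,<t,e>>>; result <t,e>.
[drave [wug blicket]]: drave is <<t,e>,t>, [wug blicket] is <t,e>; result t.
[thark crax]: thark is <t,<t,<<e,t>,<e,t>>>>, crax is t; result <t,<<e,t>,<e,t>>>.
[[drave [wug blicket]] [thark crax]]: [thark crax] is <t,<<e,t>,<e,t>>>, [drave [wug blicket]] is t; result <<e,t>,<e,t>>.
[quill [[drave [wug blicket]] [thark crax]]]: quill is <<<e,t>,<e,t>>,t>, [[drave [wug blicket]] [thark crax]] is <<e,t>,<e,t>>; result t.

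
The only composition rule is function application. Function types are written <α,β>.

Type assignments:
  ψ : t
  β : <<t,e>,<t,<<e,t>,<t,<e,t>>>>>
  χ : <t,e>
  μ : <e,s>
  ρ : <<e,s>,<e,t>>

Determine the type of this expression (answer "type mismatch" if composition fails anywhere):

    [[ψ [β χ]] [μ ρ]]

[β χ]: functor β : <<t,e>,<t,<<e,t>,<t,<e,t>>>>>, argument χ : <t,e>; result <t,<<e,t>,<t,<e,t>>>>.
[ψ [β χ]]: functor [β χ] : <t,<<e,t>,<t,<e,t>>>>, argument ψ : t; result <<e,t>,<t,<e,t>>>.
[μ ρ]: functor ρ : <<e,s>,<e,t>>, argument μ : <e,s>; result <e,t>.
[[ψ [β χ]] [μ ρ]]: functor [ψ [β χ]] : <<e,t>,<t,<e,t>>>, argument [μ ρ] : <e,t>; result <t,<e,t>>.

<t,<e,t>>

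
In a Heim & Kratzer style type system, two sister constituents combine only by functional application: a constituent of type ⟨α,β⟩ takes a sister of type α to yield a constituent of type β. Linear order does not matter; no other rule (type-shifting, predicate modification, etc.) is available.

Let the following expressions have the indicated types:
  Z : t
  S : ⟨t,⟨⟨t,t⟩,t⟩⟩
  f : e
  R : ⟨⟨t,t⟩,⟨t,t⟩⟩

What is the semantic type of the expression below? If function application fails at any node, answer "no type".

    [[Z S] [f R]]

no type

At [Z S], S : ⟨t,⟨⟨t,t⟩,t⟩⟩ takes Z : t, giving ⟨⟨t,t⟩,t⟩.
[f R]: e and ⟨⟨t,t⟩,⟨t,t⟩⟩ cannot combine by function application — type clash.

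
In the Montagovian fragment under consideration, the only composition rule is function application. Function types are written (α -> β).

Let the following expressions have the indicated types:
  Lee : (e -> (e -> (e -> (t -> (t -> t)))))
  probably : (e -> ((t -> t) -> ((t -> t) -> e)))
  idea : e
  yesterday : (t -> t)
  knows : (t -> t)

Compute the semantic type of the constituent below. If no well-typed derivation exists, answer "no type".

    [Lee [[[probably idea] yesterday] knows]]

(e -> (e -> (t -> (t -> t))))

[probably idea] — probably of type (e -> ((t -> t) -> ((t -> t) -> e))) combines with idea of type e: type ((t -> t) -> ((t -> t) -> e)).
[[probably idea] yesterday] — [probably idea] of type ((t -> t) -> ((t -> t) -> e)) combines with yesterday of type (t -> t): type ((t -> t) -> e).
[[[probably idea] yesterday] knows] — [[probably idea] yesterday] of type ((t -> t) -> e) combines with knows of type (t -> t): type e.
[Lee [[[probably idea] yesterday] knows]] — Lee of type (e -> (e -> (e -> (t -> (t -> t))))) combines with [[[probably idea] yesterday] knows] of type e: type (e -> (e -> (t -> (t -> t)))).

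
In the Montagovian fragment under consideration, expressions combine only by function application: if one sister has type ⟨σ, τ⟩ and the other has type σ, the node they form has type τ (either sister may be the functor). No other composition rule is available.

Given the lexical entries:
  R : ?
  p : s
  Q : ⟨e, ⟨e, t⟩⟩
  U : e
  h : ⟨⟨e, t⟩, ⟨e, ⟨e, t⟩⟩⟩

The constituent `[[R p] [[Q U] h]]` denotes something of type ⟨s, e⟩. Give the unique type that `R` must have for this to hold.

⟨s, ⟨⟨e, ⟨e, t⟩⟩, ⟨s, e⟩⟩⟩

At [[R p] [[Q U] h]] (required: ⟨s, e⟩): [[Q U] h] is ⟨e, ⟨e, t⟩⟩, which is not a function with range ⟨s, e⟩; hence [R p] is the functor — type ⟨⟨e, ⟨e, t⟩⟩, ⟨s, e⟩⟩.
At [R p] (required: ⟨⟨e, ⟨e, t⟩⟩, ⟨s, e⟩⟩): p is s, which is not a function with range ⟨⟨e, ⟨e, t⟩⟩, ⟨s, e⟩⟩; hence R is the functor — type ⟨s, ⟨⟨e, ⟨e, t⟩⟩, ⟨s, e⟩⟩⟩.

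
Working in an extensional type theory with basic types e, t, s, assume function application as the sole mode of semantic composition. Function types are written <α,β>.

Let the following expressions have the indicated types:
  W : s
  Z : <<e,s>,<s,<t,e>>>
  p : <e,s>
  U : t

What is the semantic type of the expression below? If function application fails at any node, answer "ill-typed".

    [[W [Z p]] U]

At [Z p], Z : <<e,s>,<s,<t,e>>> takes p : <e,s>, giving <s,<t,e>>.
At [W [Z p]], [Z p] : <s,<t,e>> takes W : s, giving <t,e>.
At [[W [Z p]] U], [W [Z p]] : <t,e> takes U : t, giving e.

e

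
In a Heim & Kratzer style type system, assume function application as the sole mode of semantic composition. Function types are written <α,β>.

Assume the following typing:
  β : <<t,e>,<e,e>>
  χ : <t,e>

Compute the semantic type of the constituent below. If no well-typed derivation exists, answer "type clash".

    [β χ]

<e,e>

[β χ]: <<t,e>,<e,e>> applied to <t,e> yields <e,e>.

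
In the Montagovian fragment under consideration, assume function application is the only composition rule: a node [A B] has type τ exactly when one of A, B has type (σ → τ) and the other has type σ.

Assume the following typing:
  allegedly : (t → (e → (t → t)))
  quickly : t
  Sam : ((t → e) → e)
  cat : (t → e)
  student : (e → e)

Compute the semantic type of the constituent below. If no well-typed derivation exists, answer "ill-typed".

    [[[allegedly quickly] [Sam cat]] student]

[allegedly quickly] — allegedly of type (t → (e → (t → t))) combines with quickly of type t: type (e → (t → t)).
[Sam cat] — Sam of type ((t → e) → e) combines with cat of type (t → e): type e.
[[allegedly quickly] [Sam cat]] — [allegedly quickly] of type (e → (t → t)) combines with [Sam cat] of type e: type (t → t).
At [[[allegedly quickly] [Sam cat]] student]: neither (t → t) nor (e → e) can take the other as argument; the node is ill-typed.

ill-typed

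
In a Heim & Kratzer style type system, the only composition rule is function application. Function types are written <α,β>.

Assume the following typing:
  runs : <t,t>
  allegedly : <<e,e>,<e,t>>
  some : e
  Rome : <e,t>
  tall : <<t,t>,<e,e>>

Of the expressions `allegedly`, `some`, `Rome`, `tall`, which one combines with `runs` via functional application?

allegedly : <<e,e>,<e,t>> — no; runs wants t, and allegedly wants <e,e>.
some : e — no; runs wants t, and some wants nothing (atomic).
Rome : <e,t> — no; runs wants t, and Rome wants e.
tall — combines: tall : <<t,t>,<e,e>> takes runs : <t,t> as argument, giving <e,e>.

tall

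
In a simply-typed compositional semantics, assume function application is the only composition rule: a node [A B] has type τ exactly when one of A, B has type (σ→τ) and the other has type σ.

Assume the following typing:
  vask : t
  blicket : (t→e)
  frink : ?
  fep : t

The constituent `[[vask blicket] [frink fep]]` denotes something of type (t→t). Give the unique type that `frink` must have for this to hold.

For [[vask blicket] [frink fep]] to have type (t→t) with [vask blicket] of type e, [frink fep] must be the function: [frink fep] : (e→(t→t)).
For [frink fep] to have type (e→(t→t)) with fep of type t, frink must be the function: frink : (t→(e→(t→t))).

(t→(e→(t→t)))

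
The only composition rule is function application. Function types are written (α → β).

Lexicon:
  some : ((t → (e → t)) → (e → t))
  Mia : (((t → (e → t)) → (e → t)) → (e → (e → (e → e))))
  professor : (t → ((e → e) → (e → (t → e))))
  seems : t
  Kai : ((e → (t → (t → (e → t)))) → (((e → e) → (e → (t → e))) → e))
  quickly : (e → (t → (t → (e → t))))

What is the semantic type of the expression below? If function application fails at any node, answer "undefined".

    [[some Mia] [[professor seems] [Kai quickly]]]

At [some Mia], Mia : (((t → (e → t)) → (e → t)) → (e → (e → (e → e)))) takes some : ((t → (e → t)) → (e → t)), giving (e → (e → (e → e))).
At [professor seems], professor : (t → ((e → e) → (e → (t → e)))) takes seems : t, giving ((e → e) → (e → (t → e))).
At [Kai quickly], Kai : ((e → (t → (t → (e → t)))) → (((e → e) → (e → (t → e))) → e)) takes quickly : (e → (t → (t → (e → t)))), giving (((e → e) → (e → (t → e))) → e).
At [[professor seems] [Kai quickly]], [Kai quickly] : (((e → e) → (e → (t → e))) → e) takes [professor seems] : ((e → e) → (e → (t → e))), giving e.
At [[some Mia] [[professor seems] [Kai quickly]]], [some Mia] : (e → (e → (e → e))) takes [[professor seems] [Kai quickly]] : e, giving (e → (e → e)).

(e → (e → e))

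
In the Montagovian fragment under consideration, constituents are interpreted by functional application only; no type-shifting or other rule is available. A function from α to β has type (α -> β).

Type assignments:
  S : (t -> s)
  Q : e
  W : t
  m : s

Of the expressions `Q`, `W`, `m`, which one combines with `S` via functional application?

Q : e — no; S wants t, and Q wants nothing (atomic).
W — combines: S : (t -> s) takes W : t as argument, giving s.
m : s — no; S wants t, and m wants nothing (atomic).

W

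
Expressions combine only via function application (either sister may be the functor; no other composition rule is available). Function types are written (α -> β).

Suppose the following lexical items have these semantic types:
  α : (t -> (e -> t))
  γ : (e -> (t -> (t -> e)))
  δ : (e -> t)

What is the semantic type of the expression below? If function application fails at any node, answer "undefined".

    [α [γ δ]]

undefined

[γ δ]: (e -> (t -> (t -> e))) with (e -> t) — neither is a function whose domain matches the other; composition fails here.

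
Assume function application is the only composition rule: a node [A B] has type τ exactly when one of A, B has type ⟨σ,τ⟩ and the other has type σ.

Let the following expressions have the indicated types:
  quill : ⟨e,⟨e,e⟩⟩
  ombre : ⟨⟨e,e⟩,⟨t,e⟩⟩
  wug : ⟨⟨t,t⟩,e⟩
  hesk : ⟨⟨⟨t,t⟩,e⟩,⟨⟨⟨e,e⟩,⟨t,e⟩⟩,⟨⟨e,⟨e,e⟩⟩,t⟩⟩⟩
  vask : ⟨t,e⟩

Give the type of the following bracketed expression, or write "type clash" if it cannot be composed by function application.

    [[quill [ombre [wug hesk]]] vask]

e

[wug hesk]: functor hesk : ⟨⟨⟨t,t⟩,e⟩,⟨⟨⟨e,e⟩,⟨t,e⟩⟩,⟨⟨e,⟨e,e⟩⟩,t⟩⟩⟩, argument wug : ⟨⟨t,t⟩,e⟩; result ⟨⟨⟨e,e⟩,⟨t,e⟩⟩,⟨⟨e,⟨e,e⟩⟩,t⟩⟩.
[ombre [wug hesk]]: functor [wug hesk] : ⟨⟨⟨e,e⟩,⟨t,e⟩⟩,⟨⟨e,⟨e,e⟩⟩,t⟩⟩, argument ombre : ⟨⟨e,e⟩,⟨t,e⟩⟩; result ⟨⟨e,⟨e,e⟩⟩,t⟩.
[quill [ombre [wug hesk]]]: functor [ombre [wug hesk]] : ⟨⟨e,⟨e,e⟩⟩,t⟩, argument quill : ⟨e,⟨e,e⟩⟩; result t.
[[quill [ombre [wug hesk]]] vask]: functor vask : ⟨t,e⟩, argument [quill [ombre [wug hesk]]] : t; result e.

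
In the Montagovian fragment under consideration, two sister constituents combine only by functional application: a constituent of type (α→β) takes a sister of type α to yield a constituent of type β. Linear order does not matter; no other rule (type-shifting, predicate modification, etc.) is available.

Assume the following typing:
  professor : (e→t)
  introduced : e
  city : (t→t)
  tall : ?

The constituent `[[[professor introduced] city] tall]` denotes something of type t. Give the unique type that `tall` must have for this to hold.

[[[professor introduced] city] tall] is required to be t. [[professor introduced] city] : t cannot yield t as functor, so tall : (t→t).

(t→t)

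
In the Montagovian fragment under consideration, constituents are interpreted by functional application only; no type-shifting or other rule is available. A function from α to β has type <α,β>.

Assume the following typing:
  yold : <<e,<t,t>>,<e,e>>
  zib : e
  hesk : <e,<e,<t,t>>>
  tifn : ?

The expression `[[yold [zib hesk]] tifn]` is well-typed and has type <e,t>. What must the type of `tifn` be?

<<e,e>,<e,t>>

At [[yold [zib hesk]] tifn] (required: <e,t>): [yold [zib hesk]] is <e,e>, which is not a function with range <e,t>; hence tifn is the functor — type <<e,e>,<e,t>>.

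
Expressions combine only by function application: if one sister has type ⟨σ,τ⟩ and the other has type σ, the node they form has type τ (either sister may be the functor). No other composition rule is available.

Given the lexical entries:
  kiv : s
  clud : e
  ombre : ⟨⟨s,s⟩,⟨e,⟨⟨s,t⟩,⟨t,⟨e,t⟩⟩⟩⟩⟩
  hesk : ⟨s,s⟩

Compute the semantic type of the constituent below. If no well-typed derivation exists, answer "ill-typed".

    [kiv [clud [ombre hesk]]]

ill-typed

[ombre hesk] — ombre of type ⟨⟨s,s⟩,⟨e,⟨⟨s,t⟩,⟨t,⟨e,t⟩⟩⟩⟩⟩ combines with hesk of type ⟨s,s⟩: type ⟨e,⟨⟨s,t⟩,⟨t,⟨e,t⟩⟩⟩⟩.
[clud [ombre hesk]] — [ombre hesk] of type ⟨e,⟨⟨s,t⟩,⟨t,⟨e,t⟩⟩⟩⟩ combines with clud of type e: type ⟨⟨s,t⟩,⟨t,⟨e,t⟩⟩⟩.
[kiv [clud [ombre hesk]]]: s with ⟨⟨s,t⟩,⟨t,⟨e,t⟩⟩⟩ — neither is a function whose domain matches the other; composition fails here.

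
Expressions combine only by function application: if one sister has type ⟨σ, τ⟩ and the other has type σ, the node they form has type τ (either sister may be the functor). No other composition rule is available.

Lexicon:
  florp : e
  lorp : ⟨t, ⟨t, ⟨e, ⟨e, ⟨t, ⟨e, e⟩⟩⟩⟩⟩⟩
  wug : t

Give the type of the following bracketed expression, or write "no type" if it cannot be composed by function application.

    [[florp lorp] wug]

no type

[florp lorp]: e and ⟨t, ⟨t, ⟨e, ⟨e, ⟨t, ⟨e, e⟩⟩⟩⟩⟩⟩ cannot combine by function application — type clash.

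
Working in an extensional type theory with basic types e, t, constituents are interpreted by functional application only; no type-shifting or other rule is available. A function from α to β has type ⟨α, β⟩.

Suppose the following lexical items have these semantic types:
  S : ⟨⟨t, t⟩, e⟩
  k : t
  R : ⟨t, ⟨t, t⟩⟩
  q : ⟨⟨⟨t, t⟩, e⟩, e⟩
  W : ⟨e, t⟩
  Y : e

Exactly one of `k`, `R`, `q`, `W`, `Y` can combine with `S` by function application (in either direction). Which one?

q

k : t — S needs ⟨t, t⟩; k needs nothing (atomic); neither fits.
R : ⟨t, ⟨t, t⟩⟩ — S needs ⟨t, t⟩; R needs t; neither fits.
q — combines: q : ⟨⟨⟨t, t⟩, e⟩, e⟩ takes S : ⟨⟨t, t⟩, e⟩ as argument, giving e.
W : ⟨e, t⟩ — S needs ⟨t, t⟩; W needs e; neither fits.
Y : e — S needs ⟨t, t⟩; Y needs nothing (atomic); neither fits.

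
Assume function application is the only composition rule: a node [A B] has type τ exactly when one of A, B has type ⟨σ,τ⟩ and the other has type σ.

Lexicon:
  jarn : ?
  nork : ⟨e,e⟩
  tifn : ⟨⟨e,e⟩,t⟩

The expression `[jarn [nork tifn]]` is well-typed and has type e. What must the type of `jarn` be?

At [jarn [nork tifn]] (required: e): [nork tifn] is t, which is not a function with range e; hence jarn is the functor — type ⟨t,e⟩.

⟨t,e⟩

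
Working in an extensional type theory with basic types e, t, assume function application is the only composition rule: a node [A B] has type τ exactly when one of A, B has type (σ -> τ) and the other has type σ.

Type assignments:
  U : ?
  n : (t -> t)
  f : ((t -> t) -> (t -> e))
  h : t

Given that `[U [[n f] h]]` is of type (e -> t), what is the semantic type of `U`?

[U [[n f] h]] is required to be (e -> t). [[n f] h] : e cannot yield (e -> t) as functor, so U : (e -> (e -> t)).

(e -> (e -> t))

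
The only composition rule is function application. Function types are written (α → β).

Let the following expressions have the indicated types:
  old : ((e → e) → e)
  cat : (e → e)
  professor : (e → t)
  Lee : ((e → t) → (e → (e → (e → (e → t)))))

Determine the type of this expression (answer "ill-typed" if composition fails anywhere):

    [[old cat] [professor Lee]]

At [old cat], old : ((e → e) → e) takes cat : (e → e), giving e.
At [professor Lee], Lee : ((e → t) → (e → (e → (e → (e → t))))) takes professor : (e → t), giving (e → (e → (e → (e → t)))).
At [[old cat] [professor Lee]], [professor Lee] : (e → (e → (e → (e → t)))) takes [old cat] : e, giving (e → (e → (e → t))).

(e → (e → (e → t)))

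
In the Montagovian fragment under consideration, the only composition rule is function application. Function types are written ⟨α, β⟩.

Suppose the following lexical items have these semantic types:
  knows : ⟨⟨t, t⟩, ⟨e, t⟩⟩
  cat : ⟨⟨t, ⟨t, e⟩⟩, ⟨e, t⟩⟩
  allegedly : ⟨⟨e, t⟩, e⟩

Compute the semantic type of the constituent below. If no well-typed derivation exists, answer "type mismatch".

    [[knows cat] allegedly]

[knows cat]: ⟨⟨t, t⟩, ⟨e, t⟩⟩ and ⟨⟨t, ⟨t, e⟩⟩, ⟨e, t⟩⟩ cannot combine by function application — type clash.

type mismatch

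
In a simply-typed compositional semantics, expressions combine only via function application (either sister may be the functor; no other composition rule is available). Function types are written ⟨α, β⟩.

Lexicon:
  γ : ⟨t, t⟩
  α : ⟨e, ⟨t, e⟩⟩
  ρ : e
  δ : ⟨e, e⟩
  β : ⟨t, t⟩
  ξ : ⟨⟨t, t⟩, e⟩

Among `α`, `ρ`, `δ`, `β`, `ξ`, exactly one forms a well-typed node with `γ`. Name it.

α : ⟨e, ⟨t, e⟩⟩ — neither side's domain matches the other.
ρ : e — neither side's domain matches the other.
δ : ⟨e, e⟩ — neither side's domain matches the other.
β : ⟨t, t⟩ — neither side's domain matches the other.
ξ — combines: ξ : ⟨⟨t, t⟩, e⟩ takes γ : ⟨t, t⟩ as argument, giving e.

ξ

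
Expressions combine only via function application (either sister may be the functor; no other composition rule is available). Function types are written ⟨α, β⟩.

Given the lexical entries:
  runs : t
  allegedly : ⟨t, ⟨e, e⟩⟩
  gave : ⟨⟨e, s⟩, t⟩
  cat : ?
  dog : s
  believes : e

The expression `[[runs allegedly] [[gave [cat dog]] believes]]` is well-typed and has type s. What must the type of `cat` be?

⟨s, ⟨⟨⟨e, s⟩, t⟩, ⟨e, ⟨⟨e, e⟩, s⟩⟩⟩⟩

[[runs allegedly] [[gave [cat dog]] believes]] must have type s. The sister [runs allegedly] has type ⟨e, e⟩; that is not a function onto s, so [[gave [cat dog]] believes] must be the functor, of type ⟨⟨e, e⟩, s⟩.
[[gave [cat dog]] believes] must have type ⟨⟨e, e⟩, s⟩. The sister believes has type e; that is not a function onto ⟨⟨e, e⟩, s⟩, so [gave [cat dog]] must be the functor, of type ⟨e, ⟨⟨e, e⟩, s⟩⟩.
[gave [cat dog]] must have type ⟨e, ⟨⟨e, e⟩, s⟩⟩. The sister gave has type ⟨⟨e, s⟩, t⟩; that is not a function onto ⟨e, ⟨⟨e, e⟩, s⟩⟩, so [cat dog] must be the functor, of type ⟨⟨⟨e, s⟩, t⟩, ⟨e, ⟨⟨e, e⟩, s⟩⟩⟩.
[cat dog] must have type ⟨⟨⟨e, s⟩, t⟩, ⟨e, ⟨⟨e, e⟩, s⟩⟩⟩. The sister dog has type s; that is not a function onto ⟨⟨⟨e, s⟩, t⟩, ⟨e, ⟨⟨e, e⟩, s⟩⟩⟩, so cat must be the functor, of type ⟨s, ⟨⟨⟨e, s⟩, t⟩, ⟨e, ⟨⟨e, e⟩, s⟩⟩⟩⟩.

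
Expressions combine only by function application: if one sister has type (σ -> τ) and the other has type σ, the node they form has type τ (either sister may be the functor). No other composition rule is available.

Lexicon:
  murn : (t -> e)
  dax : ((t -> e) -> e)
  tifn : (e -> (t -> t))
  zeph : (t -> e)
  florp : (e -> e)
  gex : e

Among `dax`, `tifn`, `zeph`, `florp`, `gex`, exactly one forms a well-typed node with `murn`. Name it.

dax — combines: dax : ((t -> e) -> e) takes murn : (t -> e) as argument, giving e.
tifn : (e -> (t -> t)) — murn needs t; tifn needs e; neither fits.
zeph : (t -> e) — murn needs t; zeph needs t; neither fits.
florp : (e -> e) — murn needs t; florp needs e; neither fits.
gex : e — murn needs t; gex needs nothing (atomic); neither fits.

dax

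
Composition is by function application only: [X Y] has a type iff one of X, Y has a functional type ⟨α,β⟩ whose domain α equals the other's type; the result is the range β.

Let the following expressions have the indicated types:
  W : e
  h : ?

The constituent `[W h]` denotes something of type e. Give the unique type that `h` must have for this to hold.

⟨e,e⟩

[W h] must have type e. The sister W has type e; that is not a function onto e, so h must be the functor, of type ⟨e,e⟩.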